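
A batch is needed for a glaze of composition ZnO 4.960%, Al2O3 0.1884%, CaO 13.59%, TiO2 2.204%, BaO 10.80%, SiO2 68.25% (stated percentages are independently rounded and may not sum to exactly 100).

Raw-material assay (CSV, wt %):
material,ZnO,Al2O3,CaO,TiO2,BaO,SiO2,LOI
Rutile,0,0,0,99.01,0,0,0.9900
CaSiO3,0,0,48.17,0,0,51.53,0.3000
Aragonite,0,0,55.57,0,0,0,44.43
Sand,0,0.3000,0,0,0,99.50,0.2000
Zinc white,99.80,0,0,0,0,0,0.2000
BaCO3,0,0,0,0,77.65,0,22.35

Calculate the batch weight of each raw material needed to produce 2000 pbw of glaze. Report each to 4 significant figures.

The intermediate values are rounded to four significant digits as shown. All internal work runs at exact precision at every stage; every reported result undergoes a single rounding — the derived quantities (totals, six oxide percentages, LOI, yield, net glass mass) are computed from the weighed amounts on 2000 pbw of glass at full precision as they appear in the problem or the answer.
Target oxide masses per 2000 pbw glaze:
  ZnO: 4.960% × 2000 = 99.20 pbw
  Al2O3: 0.1884% × 2000 = 3.768 pbw
  CaO: 13.59% × 2000 = 271.8 pbw
  TiO2: 2.204% × 2000 = 44.08 pbw
  BaO: 10.80% × 2000 = 216.0 pbw
  SiO2: 68.25% × 2000 = 1365 pbw
Sums-versus-targets review per the reported batch figures, against the basis in use (delivered sums recover each target modulo rounding of the values):
  ZnO: 99.40·0.9980 = 99.20 pbw (target 99.20 pbw)
  Al2O3: 1256·0.003000 = 3.768 pbw (target 3.768 pbw)
  CaO: 223.7·0.4817 + 295.2·0.5557 = 271.8 pbw (target 271.8 pbw)
  TiO2: 44.52·0.9901 = 44.08 pbw (target 44.08 pbw)
  BaO: 278.2·0.7765 = 216.0 pbw (target 216.0 pbw)
  SiO2: 223.7·0.5153 + 1256·0.9950 = 1365 pbw (target 1365 pbw)
Glass-mass bookkeeping: whole batch net of LOI = 2000 pbw (the targets, summed, come to 2000 pbw; the stated basis being 2000 pbw — any gap is answer rounding).
Total batch = Σ batch = 2197 pbw; Σ batch·LOI gives LOI loss = 197.2 pbw; yield = glass ÷ total batch = 91.03%.

Batch per 2000 pbw glaze:
  Rutile: 44.52 pbw
  CaSiO3: 223.7 pbw
  Aragonite: 295.2 pbw
  Sand: 1256 pbw
  Zinc white: 99.40 pbw
  BaCO3: 278.2 pbw
Total batch = 2197 pbw; LOI loss = 197.2 pbw; yield = 91.03%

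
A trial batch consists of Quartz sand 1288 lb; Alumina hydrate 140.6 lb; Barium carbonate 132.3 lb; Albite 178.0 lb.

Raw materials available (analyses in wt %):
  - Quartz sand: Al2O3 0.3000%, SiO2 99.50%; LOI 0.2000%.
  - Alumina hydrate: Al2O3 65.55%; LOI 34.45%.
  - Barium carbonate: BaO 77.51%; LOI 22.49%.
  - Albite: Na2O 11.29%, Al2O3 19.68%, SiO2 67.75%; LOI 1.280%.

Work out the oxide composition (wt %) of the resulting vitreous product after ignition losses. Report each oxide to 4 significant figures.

The working math runs at exact precision through every step; intermediates are displayed with 4-significant-figure rounding on the page — each reported number carries a single rounding — the derived quantities, which include the totals, ignition loss, four oxide percentages, net glass mass, yield, are rebuilt in full precision, as given in problem or answer, from the batch weights at 1656 lb of glass.
Oxide-by-oxide delivered mass:
  Na2O: 178.0·0.1129 = 20.10 lb
  Al2O3: 1288·0.003000 + 140.6·0.6555 + 178.0·0.1968 = 131.1 lb
  BaO: 132.3·0.7751 = 102.5 lb
  SiO2: 1288·0.9950 + 178.0·0.6775 = 1402 lb
LOI: 1288·0.002000 + 140.6·0.3445 + 132.3·0.2249 + 178.0·0.01280 = 83.05 lb
Glass = total batch minus LOI = 1739 − 83.05 = 1656 lb (matching Σ of the oxides)
wt % = oxide mass / glass mass × 100

Glass mass = 1656 lb (batch 1739 − LOI 83.05).
Composition: Na2O 1.214%, Al2O3 7.915%, BaO 6.193%, SiO2 84.68%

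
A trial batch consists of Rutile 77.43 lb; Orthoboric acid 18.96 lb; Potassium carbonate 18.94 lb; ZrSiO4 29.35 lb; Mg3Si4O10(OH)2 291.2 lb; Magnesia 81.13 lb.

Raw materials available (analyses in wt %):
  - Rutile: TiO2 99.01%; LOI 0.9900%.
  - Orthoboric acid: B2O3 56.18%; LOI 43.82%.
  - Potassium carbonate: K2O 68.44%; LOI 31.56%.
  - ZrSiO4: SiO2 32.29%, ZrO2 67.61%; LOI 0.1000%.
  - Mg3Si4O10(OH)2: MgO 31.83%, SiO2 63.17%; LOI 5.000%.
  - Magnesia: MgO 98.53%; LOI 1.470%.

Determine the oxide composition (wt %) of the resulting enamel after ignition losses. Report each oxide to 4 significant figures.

Glass mass = 486.2 lb (batch 517.0 − LOI 30.83).
Composition: B2O3 2.191%, K2O 2.666%, MgO 35.51%, SiO2 39.79%, TiO2 15.77%, ZrO2 4.082%

In-progress results are printed (rounded to four significant figures) across the worked steps; each numeric step holds full float precision all the way through; every reported result sees exactly one rounding; all derived quantities, which include glass mass, LOI, the yield, six oxide percentages, the totals, are recomputed in exact precision, as they appear in the problem or the answer, from the batch weights per 486.2 lb of glass.
Oxide masses out of the charge:
  B2O3: 18.96·0.5618 = 10.65 lb
  K2O: 18.94·0.6844 = 12.96 lb
  MgO: 291.2·0.3183 + 81.13·0.9853 = 172.6 lb
  SiO2: 29.35·0.3229 + 291.2·0.6317 = 193.4 lb
  TiO2: 77.43·0.9901 = 76.66 lb
  ZrO2: 29.35·0.6761 = 19.84 lb
LOI: 77.43·0.009900 + 18.96·0.4382 + 18.94·0.3156 + 29.35·0.001000 + 291.2·0.05000 + 81.13·0.01470 = 30.83 lb
Glass = total batch minus LOI = 517.0 − 30.83 = 486.2 lb (the oxide masses sum to this)
percent by weight: oxide/glass ×100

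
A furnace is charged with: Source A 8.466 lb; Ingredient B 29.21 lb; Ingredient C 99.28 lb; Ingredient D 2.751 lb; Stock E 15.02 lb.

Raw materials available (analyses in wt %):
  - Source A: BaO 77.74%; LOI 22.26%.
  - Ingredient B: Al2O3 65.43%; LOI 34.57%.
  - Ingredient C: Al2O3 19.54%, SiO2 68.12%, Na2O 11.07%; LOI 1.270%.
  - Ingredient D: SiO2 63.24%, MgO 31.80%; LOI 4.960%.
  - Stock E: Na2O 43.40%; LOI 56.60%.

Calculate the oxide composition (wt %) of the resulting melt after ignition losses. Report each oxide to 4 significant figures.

Glass mass = 132.8 lb (batch 154.7 − LOI 21.88).
Composition: Al2O3 28.99%, SiO2 52.22%, MgO 0.6585%, Na2O 13.18%, BaO 4.954%

Mid-chain values are rounded to four significant digits as shown. The working math maintains full precision in all steps. Exactly one rounding lands on every reported number. The derived quantities, including glass mass, the yield, the totals, ignition loss, the five compositions, are re-derived starting from the weights for 132.8 lb of glass at full precision, exactly as printed in the question or the answer.
Oxide masses out of the charge:
  Al2O3: 29.21·0.6543 + 99.28·0.1954 = 38.51 lb
  SiO2: 99.28·0.6812 + 2.751·0.6324 = 69.37 lb
  MgO: 2.751·0.3180 = 0.8748 lb
  Na2O: 99.28·0.1107 + 15.02·0.4340 = 17.51 lb
  BaO: 8.466·0.7774 = 6.581 lb
LOI: 8.466·0.2226 + 29.21·0.3457 + 99.28·0.01270 + 2.751·0.04960 + 15.02·0.5660 = 21.88 lb
Glass mass = batch − LOI = 154.7 − 21.88 = 132.8 lb (= Σ oxide masses)
each wt % is 100 × oxide ÷ glass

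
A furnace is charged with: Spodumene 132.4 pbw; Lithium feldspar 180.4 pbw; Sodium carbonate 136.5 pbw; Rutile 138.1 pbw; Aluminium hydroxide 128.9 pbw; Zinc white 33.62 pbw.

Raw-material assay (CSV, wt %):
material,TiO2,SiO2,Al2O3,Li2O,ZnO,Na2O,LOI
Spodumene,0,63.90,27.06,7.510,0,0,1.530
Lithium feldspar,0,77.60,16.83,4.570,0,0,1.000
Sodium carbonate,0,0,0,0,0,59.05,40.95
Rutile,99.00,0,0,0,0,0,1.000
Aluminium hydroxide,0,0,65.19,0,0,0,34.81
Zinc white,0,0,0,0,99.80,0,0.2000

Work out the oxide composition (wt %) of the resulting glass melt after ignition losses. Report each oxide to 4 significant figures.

In-progress results appear (rounded to four significant digits) within the worked lines; every computation carries full float precision from start to finish — every reported value is rounded only once — all derived quantities (the totals, ignition loss, six oxide percentages, net glass mass, the yield) are re-derived from the weighed amounts per 643.9 pbw of glass at exact precision as quoted within question or answer.
Oxide-by-oxide delivered mass:
  TiO2: 138.1·0.9900 = 136.7 pbw
  SiO2: 132.4·0.6390 + 180.4·0.7760 = 224.6 pbw
  Al2O3: 132.4·0.2706 + 180.4·0.1683 + 128.9·0.6519 = 150.2 pbw
  Li2O: 132.4·0.07510 + 180.4·0.04570 = 18.19 pbw
  ZnO: 33.62·0.9980 = 33.55 pbw
  Na2O: 136.5·0.5905 = 80.60 pbw
LOI: 132.4·0.01530 + 180.4·0.01000 + 136.5·0.4095 + 138.1·0.01000 + 128.9·0.3481 + 33.62·0.002000 = 106.0 pbw
batch − LOI leaves glass = 749.9 − 106.0 = 643.9 pbw (matching Σ of the oxides)
wt % = oxide mass / glass mass × 100

Glass mass = 643.9 pbw (batch 749.9 − LOI 106.0).
Composition: TiO2 21.23%, SiO2 34.88%, Al2O3 23.33%, Li2O 2.825%, ZnO 5.211%, Na2O 12.52%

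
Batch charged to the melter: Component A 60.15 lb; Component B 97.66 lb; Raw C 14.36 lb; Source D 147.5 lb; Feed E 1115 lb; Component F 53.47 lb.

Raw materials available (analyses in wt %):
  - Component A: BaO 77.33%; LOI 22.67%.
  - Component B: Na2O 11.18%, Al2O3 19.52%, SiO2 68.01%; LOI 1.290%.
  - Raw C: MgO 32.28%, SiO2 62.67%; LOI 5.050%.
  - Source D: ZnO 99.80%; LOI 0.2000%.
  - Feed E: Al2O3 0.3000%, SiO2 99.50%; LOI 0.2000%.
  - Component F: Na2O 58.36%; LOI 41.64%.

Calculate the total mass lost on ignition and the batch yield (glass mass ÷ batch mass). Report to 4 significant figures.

Values along the way are shown rounded to four significant digits at each printed step; the whole derivation keeps full precision through every step. A single rounding completes each reported number; all derived quantities, including the six compositions, the totals, net glass mass, ignition loss, the yield, are re-derived from the weighed amounts for 1448 lb of glass in exact precision, exactly as shown in the problem or answer text.
Each material's LOI contribution:
  Component A: 60.15 × 0.2267 = 13.64 lb
  Component B: 97.66 × 0.01290 = 1.260 lb
  Raw C: 14.36 × 0.05050 = 0.7252 lb
  Source D: 147.5 × 0.002000 = 0.2950 lb
  Feed E: 1115 × 0.002000 = 2.230 lb
  Component F: 53.47 × 0.4164 = 22.26 lb
Total LOI = 40.41 lb
Glass = batch − LOI = 1488 − 40.41 = 1448 lb

LOI loss = 40.41 lb; glass = 1448 lb; yield = 97.28%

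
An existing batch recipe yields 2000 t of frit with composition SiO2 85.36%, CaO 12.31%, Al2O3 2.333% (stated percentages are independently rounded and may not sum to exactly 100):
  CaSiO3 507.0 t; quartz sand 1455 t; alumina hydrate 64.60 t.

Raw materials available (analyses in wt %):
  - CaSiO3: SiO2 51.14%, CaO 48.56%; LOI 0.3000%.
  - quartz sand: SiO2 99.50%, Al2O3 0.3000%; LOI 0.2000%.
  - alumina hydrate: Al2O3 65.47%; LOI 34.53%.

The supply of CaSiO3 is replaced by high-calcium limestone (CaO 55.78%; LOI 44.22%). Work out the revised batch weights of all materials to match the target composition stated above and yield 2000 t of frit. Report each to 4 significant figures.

Revised batch per 2000 t frit:
  high-calcium limestone: 441.4 t
  quartz sand: 1716 t
  alumina hydrate: 63.41 t
Total batch = 2221 t; LOI loss = 220.5 t

Working values are displayed (rounded to four significant figures) as written — all arithmetic holds full float precision in all steps; every reported number undergoes a single rounding. All derived quantities, which include LOI, the three compositions, the totals, glass mass, yield, are carried at exact precision, as they appear in problem or answer, starting from the weights for 2000 t of glass.
The oxide mass targets at 2000 t frit:
  SiO2: 85.36% × 2000 = 1707 t
  CaO: 12.31% × 2000 = 246.2 t
  Al2O3: 2.333% × 2000 = 46.66 t
A balance pass over the oxides, applying the batch weights above, versus the basis set out (sum by sum, the targets are met given rounding of the digits):
  SiO2: 1716·0.9950 = 1707 t (target 1707 t)
  CaO: 441.4·0.5578 = 246.2 t (target 246.2 t)
  Al2O3: 1716·0.003000 + 63.41·0.6547 = 46.66 t (target 46.66 t)
Glass-mass closure: batch total minus LOI = 2000 t (the targets, summed, come to 2000 t; stated basis 2000 t — differing by rounding only).
Whole-batch sum: Σ batch = 2221 t; ignition loss, Σ(batch × LOI) = 220.5 t; glass ÷ batch gives a yield of 90.07%.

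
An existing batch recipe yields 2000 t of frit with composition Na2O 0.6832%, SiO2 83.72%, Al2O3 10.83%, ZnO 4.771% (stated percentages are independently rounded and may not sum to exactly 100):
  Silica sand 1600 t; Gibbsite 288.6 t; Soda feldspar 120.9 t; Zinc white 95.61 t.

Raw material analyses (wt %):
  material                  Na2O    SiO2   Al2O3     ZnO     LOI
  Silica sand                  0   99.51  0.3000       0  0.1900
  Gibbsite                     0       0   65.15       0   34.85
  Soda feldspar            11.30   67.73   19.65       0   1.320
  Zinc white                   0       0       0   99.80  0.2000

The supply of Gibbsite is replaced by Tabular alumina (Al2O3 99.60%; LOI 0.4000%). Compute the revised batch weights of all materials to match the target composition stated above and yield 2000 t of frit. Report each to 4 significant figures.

The whole derivation holds exact precision through the solve — in-progress results are printed with 4-significant-digit rounding between the steps — a single rounding finalizes every reported figure. All derived quantities are re-derived at full float precision (yield, totals, ignition loss, the four compositions, net glass mass) using the weight values at 2000 t of glass, as set out in the problem or the answer.
Oxide-by-oxide targets in 2000 t frit:
  Na2O: 0.6832% × 2000 = 13.66 t
  SiO2: 83.72% × 2000 = 1674 t
  Al2O3: 10.83% × 2000 = 216.6 t
  ZnO: 4.771% × 2000 = 95.42 t
Per-oxide balance check working from each reported weight, relative to the basis at hand (sum by sum, the targets are met inside rounding margins):
  Na2O: 120.9·0.1130 = 13.66 t (target 13.66 t)
  SiO2: 1600·0.9951 + 120.9·0.6773 = 1674 t (target 1674 t)
  Al2O3: 1600·0.003000 + 188.8·0.9960 + 120.9·0.1965 = 216.6 t (target 216.6 t)
  ZnO: 95.61·0.9980 = 95.42 t (target 95.42 t)
Mass balance on the glass: total batch − LOI = 2000 t (per-oxide target masses sum to 2000 t; with the basis standing at 2000 t — deltas are rounding alone).
Summing the batch: Σ batch = 2005 t; the LOI term Σ batch·LOI equals 5.582 t; yield = glass ÷ total batch = 99.72%.

Revised batch per 2000 t frit:
  Silica sand: 1600 t
  Tabular alumina: 188.8 t
  Soda feldspar: 120.9 t
  Zinc white: 95.61 t
Total batch = 2005 t; LOI loss = 5.582 t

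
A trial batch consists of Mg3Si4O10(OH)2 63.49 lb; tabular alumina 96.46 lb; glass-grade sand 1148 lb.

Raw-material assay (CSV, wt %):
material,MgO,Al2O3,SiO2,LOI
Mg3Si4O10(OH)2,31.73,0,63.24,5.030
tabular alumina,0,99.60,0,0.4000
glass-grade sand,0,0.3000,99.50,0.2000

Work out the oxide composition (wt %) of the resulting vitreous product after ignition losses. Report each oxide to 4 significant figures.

Each numeric step maintains exact precision from start to finish; working values are displayed, with 4-significant-digit rounding, within the worked lines. Every reported number is rounded just once; derived quantities (three oxide percentages, the totals, glass mass, yield, ignition loss) are computed from the weighed amounts for 1302 lb of glass at exact precision, as they appear in the question or the answer.
Mass of each oxide from the mix:
  MgO: 63.49·0.3173 = 20.15 lb
  Al2O3: 96.46·0.9960 + 1148·0.003000 = 99.52 lb
  SiO2: 63.49·0.6324 + 1148·0.9950 = 1182 lb
LOI: 63.49·0.05030 + 96.46·0.004000 + 1148·0.002000 = 5.875 lb
Glass mass = batch − LOI = 1308 − 5.875 = 1302 lb (= the summed oxide contributions)
each wt % is 100 × oxide ÷ glass

Glass mass = 1302 lb (batch 1308 − LOI 5.875).
Composition: MgO 1.547%, Al2O3 7.643%, SiO2 90.81%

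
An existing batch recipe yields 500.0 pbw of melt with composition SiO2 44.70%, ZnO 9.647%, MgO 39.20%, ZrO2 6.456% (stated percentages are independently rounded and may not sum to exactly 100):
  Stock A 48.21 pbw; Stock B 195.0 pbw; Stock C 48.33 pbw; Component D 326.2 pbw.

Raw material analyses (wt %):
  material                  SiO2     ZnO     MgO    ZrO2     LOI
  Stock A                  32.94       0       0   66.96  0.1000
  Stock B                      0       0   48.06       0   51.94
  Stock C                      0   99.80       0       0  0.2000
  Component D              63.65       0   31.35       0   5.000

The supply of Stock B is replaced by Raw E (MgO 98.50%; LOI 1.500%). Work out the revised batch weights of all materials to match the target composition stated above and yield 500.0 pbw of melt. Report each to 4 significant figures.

Revised batch per 500.0 pbw melt:
  Stock A: 48.21 pbw
  Raw E: 95.17 pbw
  Stock C: 48.33 pbw
  Component D: 326.2 pbw
Total batch = 517.9 pbw; LOI loss = 17.88 pbw

Mid-chain values are shown (rounded to four significant digits) alongside each step; all arithmetic carries full float precision all the way through. Every reported figure is rounded exactly once; the derived quantities (ignition loss, the four compositions, yield, glass mass, the totals) are re-derived using the weight values per 500.0 pbw of glass at full precision, exactly as printed in the problem or answer text.
Per-oxide target masses for 500.0 pbw melt:
  SiO2: 44.70% × 500.0 = 223.5 pbw
  ZnO: 9.647% × 500.0 = 48.24 pbw
  MgO: 39.20% × 500.0 = 196.0 pbw
  ZrO2: 6.456% × 500.0 = 32.28 pbw
Mass-balance tally per oxide applying the batch weights above, for the quoted basis mass (each sum matches its target mass given rounding of the digits):
  SiO2: 48.21·0.3294 + 326.2·0.6365 = 223.5 pbw (target 223.5 pbw)
  ZnO: 48.33·0.9980 = 48.23 pbw (target 48.24 pbw)
  MgO: 95.17·0.9850 + 326.2·0.3135 = 196.0 pbw (target 196.0 pbw)
  ZrO2: 48.21·0.6696 = 32.28 pbw (target 32.28 pbw)
Mass balance on the glass: batch Σ − ignition loss = 500.0 pbw (the Σ of target masses is 500.0 pbw; stated basis 500.0 pbw — any gap is answer rounding).
Summing the batch: Σ batch = 517.9 pbw; LOI removed, Σ of batch·LOI: 17.88 pbw; yield = glass ÷ total batch = 96.55%.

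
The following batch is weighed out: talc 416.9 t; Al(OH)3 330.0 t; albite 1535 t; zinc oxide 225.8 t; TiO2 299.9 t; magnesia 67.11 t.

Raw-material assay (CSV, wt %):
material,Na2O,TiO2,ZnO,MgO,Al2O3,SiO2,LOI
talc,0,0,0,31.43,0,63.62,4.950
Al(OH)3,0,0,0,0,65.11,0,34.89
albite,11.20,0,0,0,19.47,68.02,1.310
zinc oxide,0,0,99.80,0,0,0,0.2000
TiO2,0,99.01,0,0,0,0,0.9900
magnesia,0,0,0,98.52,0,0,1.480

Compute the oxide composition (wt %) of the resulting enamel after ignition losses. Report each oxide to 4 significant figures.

Glass mass = 2714 t (batch 2875 − LOI 160.3).
Composition: Na2O 6.334%, TiO2 10.94%, ZnO 8.302%, MgO 7.263%, Al2O3 18.93%, SiO2 48.24%

Values along the way appear (rounded to 4 significant figures) as written — full float precision is carried in all steps. Each reported number takes just one rounding — derived quantities, including glass mass, the totals, six oxide percentages, the yield, ignition loss, are carried using the weight values per 2714 t of glass at exact precision exactly as shown in question or answer.
Oxide masses out of the charge:
  Na2O: 1535·0.1120 = 171.9 t
  TiO2: 299.9·0.9901 = 296.9 t
  ZnO: 225.8·0.9980 = 225.3 t
  MgO: 416.9·0.3143 + 67.11·0.9852 = 197.1 t
  Al2O3: 330.0·0.6511 + 1535·0.1947 = 513.7 t
  SiO2: 416.9·0.6362 + 1535·0.6802 = 1309 t
LOI: 416.9·0.04950 + 330.0·0.3489 + 1535·0.01310 + 225.8·0.002000 + 299.9·0.009900 + 67.11·0.01480 = 160.3 t
Glass mass = batch − LOI = 2875 − 160.3 = 2714 t (= Σ oxide masses)
percent by weight: oxide/glass ×100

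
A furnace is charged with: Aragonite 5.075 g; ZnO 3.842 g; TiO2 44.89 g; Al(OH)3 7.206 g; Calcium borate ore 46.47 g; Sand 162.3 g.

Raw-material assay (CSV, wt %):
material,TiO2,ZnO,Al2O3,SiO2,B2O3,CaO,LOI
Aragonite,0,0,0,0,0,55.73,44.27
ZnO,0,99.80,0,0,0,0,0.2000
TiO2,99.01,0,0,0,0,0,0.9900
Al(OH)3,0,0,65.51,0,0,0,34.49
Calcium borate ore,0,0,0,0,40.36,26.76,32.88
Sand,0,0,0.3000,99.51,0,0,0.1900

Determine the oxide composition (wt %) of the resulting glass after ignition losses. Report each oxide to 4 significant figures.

All arithmetic runs at full precision at every stage. Mid-chain values are displayed rounded to four significant figures when written out; every reported number is rounded a single time. Derived quantities, which include totals, glass mass, the yield, the six compositions, LOI, are computed in full float precision, as quoted within the problem or answer text, starting from the weights per 249.0 g of glass.
Per-oxide mass from batch:
  TiO2: 44.89·0.9901 = 44.45 g
  ZnO: 3.842·0.9980 = 3.834 g
  Al2O3: 7.206·0.6551 + 162.3·0.003000 = 5.208 g
  SiO2: 162.3·0.9951 = 161.5 g
  B2O3: 46.47·0.4036 = 18.76 g
  CaO: 5.075·0.5573 + 46.47·0.2676 = 15.26 g
LOI: 5.075·0.4427 + 3.842·0.002000 + 44.89·0.009900 + 7.206·0.3449 + 46.47·0.3288 + 162.3·0.001900 = 20.77 g
Glass = total batch minus LOI = 269.8 − 20.77 = 249.0 g (equal to the oxide-mass sum)
oxide / glass × 100 gives the wt %

Glass mass = 249.0 g (batch 269.8 − LOI 20.77).
Composition: TiO2 17.85%, ZnO 1.540%, Al2O3 2.091%, SiO2 64.86%, B2O3 7.532%, CaO 6.130%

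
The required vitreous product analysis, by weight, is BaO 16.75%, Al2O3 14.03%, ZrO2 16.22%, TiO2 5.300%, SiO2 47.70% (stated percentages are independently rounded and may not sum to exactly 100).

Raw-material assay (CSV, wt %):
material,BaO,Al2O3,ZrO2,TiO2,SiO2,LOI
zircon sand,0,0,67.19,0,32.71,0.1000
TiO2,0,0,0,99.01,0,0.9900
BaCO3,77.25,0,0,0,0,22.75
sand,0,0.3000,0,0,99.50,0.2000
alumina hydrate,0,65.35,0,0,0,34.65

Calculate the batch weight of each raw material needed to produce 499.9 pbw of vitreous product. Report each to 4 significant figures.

Batch per 499.9 pbw vitreous product:
  zircon sand: 120.7 pbw
  TiO2: 26.76 pbw
  BaCO3: 108.4 pbw
  sand: 200.0 pbw
  alumina hydrate: 106.4 pbw
Total batch = 562.3 pbw; LOI loss = 62.31 pbw; yield = 88.92%

Every computation maintains full precision throughout; the intermediate values are shown (rounded to four significant digits) at each printed step — exactly one rounding goes into every reported result; derived quantities, including totals, net glass mass, the five compositions, the yield, ignition loss, are rebuilt from the weighed amounts on 499.9 pbw of glass in full precision as given in the problem or answer text.
Oxide mass targets, per 499.9 pbw vitreous product:
  BaO: 16.75% × 499.9 = 83.73 pbw
  Al2O3: 14.03% × 499.9 = 70.14 pbw
  ZrO2: 16.22% × 499.9 = 81.08 pbw
  TiO2: 5.300% × 499.9 = 26.49 pbw
  SiO2: 47.70% × 499.9 = 238.5 pbw
Verifying the oxide balance given the weights on record, under the basis named above (target by target, the sums agree once rounding is allowed for):
  BaO: 108.4·0.7725 = 83.74 pbw (target 83.73 pbw)
  Al2O3: 200.0·0.003000 + 106.4·0.6535 = 70.13 pbw (target 70.14 pbw)
  ZrO2: 120.7·0.6719 = 81.10 pbw (target 81.08 pbw)
  TiO2: 26.76·0.9901 = 26.50 pbw (target 26.49 pbw)
  SiO2: 120.7·0.3271 + 200.0·0.9950 = 238.5 pbw (target 238.5 pbw)
Mass balance on the glass: Σ batch − LOI loss = 499.9 pbw (targets for the oxides total 499.9 pbw; basis as stated: 499.9 pbw — gaps are rounding artifacts).
Total batch = Σ batch = 562.3 pbw; ignition loss, Σ(batch × LOI) = 62.31 pbw; yield: glass divided by total = 88.92%.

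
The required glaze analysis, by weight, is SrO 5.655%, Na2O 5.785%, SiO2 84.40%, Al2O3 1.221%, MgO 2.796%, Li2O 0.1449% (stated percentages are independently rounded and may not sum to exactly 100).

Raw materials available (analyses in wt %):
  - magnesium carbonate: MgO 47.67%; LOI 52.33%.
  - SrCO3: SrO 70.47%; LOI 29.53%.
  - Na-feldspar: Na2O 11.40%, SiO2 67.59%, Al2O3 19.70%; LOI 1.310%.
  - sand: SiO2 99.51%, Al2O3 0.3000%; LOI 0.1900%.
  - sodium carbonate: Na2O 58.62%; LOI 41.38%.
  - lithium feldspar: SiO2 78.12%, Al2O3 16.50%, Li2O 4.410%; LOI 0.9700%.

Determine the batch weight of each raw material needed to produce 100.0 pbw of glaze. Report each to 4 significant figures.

Every computation runs at full float precision throughout — in-progress results appear rounded to four significant digits alongside each step. Every reported result is rounded a single time — derived quantities, including glass mass, totals, ignition loss, the yield, six oxide percentages, are rebuilt using the weight values for 100.0 pbw of glass at full float precision, precisely as stated by the problem or answer text.
Target oxide masses per 100.0 pbw glaze:
  SrO: 5.655% × 100.0 = 5.655 pbw
  Na2O: 5.785% × 100.0 = 5.785 pbw
  SiO2: 84.40% × 100.0 = 84.40 pbw
  Al2O3: 1.221% × 100.0 = 1.221 pbw
  MgO: 2.796% × 100.0 = 2.796 pbw
  Li2O: 0.1449% × 100.0 = 0.1449 pbw
A balance pass over the oxides, given the weights on record, on the stated basis (every target is met by its sum up to rounding of the answer):
  SrO: 8.025·0.7047 = 5.655 pbw (target 5.655 pbw)
  Na2O: 2.217·0.1140 + 9.438·0.5862 = 5.785 pbw (target 5.785 pbw)
  SiO2: 2.217·0.6759 + 80.73·0.9951 + 3.286·0.7812 = 84.40 pbw (target 84.40 pbw)
  Al2O3: 2.217·0.1970 + 80.73·0.003000 + 3.286·0.1650 = 1.221 pbw (target 1.221 pbw)
  MgO: 5.865·0.4767 = 2.796 pbw (target 2.796 pbw)
  Li2O: 3.286·0.04410 = 0.1449 pbw (target 0.1449 pbw)
Glass-mass sanity pass: Σ batch − LOI loss = 100.0 pbw (targets for the oxides total 100.0 pbw; against the stated basis, 100.0 pbw — a pure rounding effect).
Total batch = Σ batch = 109.6 pbw; LOI loss = Σ batch·LOI = 9.559 pbw; as yield: glass ÷ batch → 91.28%.

Batch per 100.0 pbw glaze:
  magnesium carbonate: 5.865 pbw
  SrCO3: 8.025 pbw
  Na-feldspar: 2.217 pbw
  sand: 80.73 pbw
  sodium carbonate: 9.438 pbw
  lithium feldspar: 3.286 pbw
Total batch = 109.6 pbw; LOI loss = 9.559 pbw; yield = 91.28%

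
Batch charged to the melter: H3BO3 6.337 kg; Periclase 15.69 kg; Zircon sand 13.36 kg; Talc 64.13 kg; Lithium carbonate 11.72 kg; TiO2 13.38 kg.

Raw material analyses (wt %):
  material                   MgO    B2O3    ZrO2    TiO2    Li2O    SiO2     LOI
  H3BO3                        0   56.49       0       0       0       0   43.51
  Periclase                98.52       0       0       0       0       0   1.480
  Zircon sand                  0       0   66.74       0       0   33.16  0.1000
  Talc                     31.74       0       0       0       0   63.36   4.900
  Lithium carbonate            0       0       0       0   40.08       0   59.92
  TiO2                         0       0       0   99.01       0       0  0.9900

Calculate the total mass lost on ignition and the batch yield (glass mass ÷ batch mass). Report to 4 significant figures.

LOI loss = 13.30 kg; glass = 111.3 kg; yield = 89.33%

Intermediates are displayed, rounded to four significant digits, in the printout; the working math runs at full precision at all times. Every reported figure receives exactly one rounding; derived quantities are recomputed starting from the weights per 111.3 kg of glass at full float precision (the six compositions, ignition loss, the yield, totals, glass mass) as quoted within problem or answer.
Per-material ignition loss:
  H3BO3: 6.337 × 0.4351 = 2.757 kg
  Periclase: 15.69 × 0.01480 = 0.2322 kg
  Zircon sand: 13.36 × 0.001000 = 0.01336 kg
  Talc: 64.13 × 0.04900 = 3.142 kg
  Lithium carbonate: 11.72 × 0.5992 = 7.023 kg
  TiO2: 13.38 × 0.009900 = 0.1325 kg
Total LOI = 13.30 kg
Glass = batch − LOI = 124.6 − 13.30 = 111.3 kg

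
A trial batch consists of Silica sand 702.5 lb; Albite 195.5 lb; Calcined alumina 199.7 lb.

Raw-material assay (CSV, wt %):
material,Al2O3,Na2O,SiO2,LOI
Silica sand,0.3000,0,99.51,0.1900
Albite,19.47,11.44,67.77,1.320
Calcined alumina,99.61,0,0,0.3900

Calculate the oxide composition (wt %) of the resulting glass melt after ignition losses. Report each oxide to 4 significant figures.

The intermediate values appear with 4-significant-digit rounding between the steps. Exact precision is held from start to finish. A single rounding yields every reported result. The derived quantities are recomputed in full precision (totals, glass mass, yield, the three compositions, LOI) from the weighed amounts for 1093 lb of glass as set out in the problem or answer text.
Delivered oxide masses:
  Al2O3: 702.5·0.003000 + 195.5·0.1947 + 199.7·0.9961 = 239.1 lb
  Na2O: 195.5·0.1144 = 22.37 lb
  SiO2: 702.5·0.9951 + 195.5·0.6777 = 831.5 lb
LOI: 702.5·0.001900 + 195.5·0.01320 + 199.7·0.003900 = 4.694 lb
Net of LOI, the glass mass = 1098 − 4.694 = 1093 lb (equal to the oxide-mass sum)
wt %: oxide over glass, times 100

Glass mass = 1093 lb (batch 1098 − LOI 4.694).
Composition: Al2O3 21.87%, Na2O 2.046%, SiO2 76.08%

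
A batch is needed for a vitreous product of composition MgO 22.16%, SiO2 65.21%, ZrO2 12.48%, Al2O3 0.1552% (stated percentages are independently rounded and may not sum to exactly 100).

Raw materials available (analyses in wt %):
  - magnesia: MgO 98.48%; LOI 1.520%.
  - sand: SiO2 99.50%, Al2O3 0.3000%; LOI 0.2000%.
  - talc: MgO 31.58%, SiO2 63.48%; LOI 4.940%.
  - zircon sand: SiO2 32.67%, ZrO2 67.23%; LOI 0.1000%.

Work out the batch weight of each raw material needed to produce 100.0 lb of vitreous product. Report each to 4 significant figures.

The intermediate values are displayed, rounded to 4 significant figures, alongside each step; every computation holds full precision in all steps; a single rounding produces every reported figure. The derived quantities are computed from the batch weights per 100.0 lb of glass at exact precision (the yield, four oxide percentages, glass mass, totals, ignition loss) exactly as printed in the problem or answer text.
Oxide mass targets, per 100.0 lb vitreous product:
  MgO: 22.16% × 100.0 = 22.16 lb
  SiO2: 65.21% × 100.0 = 65.21 lb
  ZrO2: 12.48% × 100.0 = 12.48 lb
  Al2O3: 0.1552% × 100.0 = 0.1552 lb
Verifying the oxide balance applying the batch weights above, under the basis named above (sums match the target masses given rounding of the digits):
  MgO: 18.63·0.9848 + 12.08·0.3158 = 22.16 lb (target 22.16 lb)
  SiO2: 51.73·0.9950 + 12.08·0.6348 + 18.56·0.3267 = 65.20 lb (target 65.21 lb)
  ZrO2: 18.56·0.6723 = 12.48 lb (target 12.48 lb)
  Al2O3: 51.73·0.003000 = 0.1552 lb (target 0.1552 lb)
Mass balance on the glass: net batch after ignition = 100.0 lb (per-oxide target masses sum to 100.0 lb; basis as stated: 100.0 lb — any gap is answer rounding).
Batch grand total — Σ batch = 101.0 lb; LOI removed, Σ of batch·LOI: 1.002 lb; as yield: glass ÷ batch → 99.01%.

Batch per 100.0 lb vitreous product:
  magnesia: 18.63 lb
  sand: 51.73 lb
  talc: 12.08 lb
  zircon sand: 18.56 lb
Total batch = 101.0 lb; LOI loss = 1.002 lb; yield = 99.01%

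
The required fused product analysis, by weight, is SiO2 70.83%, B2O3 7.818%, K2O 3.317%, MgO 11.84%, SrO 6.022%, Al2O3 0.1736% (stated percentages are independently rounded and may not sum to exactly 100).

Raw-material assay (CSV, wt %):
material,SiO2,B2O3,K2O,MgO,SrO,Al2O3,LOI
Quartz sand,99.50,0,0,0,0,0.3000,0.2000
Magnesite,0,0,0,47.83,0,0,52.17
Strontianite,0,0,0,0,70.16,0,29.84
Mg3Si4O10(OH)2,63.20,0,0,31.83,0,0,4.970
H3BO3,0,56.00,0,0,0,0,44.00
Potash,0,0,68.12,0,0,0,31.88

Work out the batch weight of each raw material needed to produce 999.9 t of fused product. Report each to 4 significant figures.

The intermediate values are shown rounded to 4 significant figures at each printed step; the working math runs at exact precision through the solve. Exactly one rounding is applied to each reported result; all derived quantities, which include the yield, net glass mass, LOI, totals, the six compositions, are rebuilt at full precision, as quoted within the problem or answer text, from the batch weights for 999.9 t of glass.
Per-oxide target masses for 999.9 t fused product:
  SiO2: 70.83% × 999.9 = 708.2 t
  B2O3: 7.818% × 999.9 = 78.17 t
  K2O: 3.317% × 999.9 = 33.17 t
  MgO: 11.84% × 999.9 = 118.4 t
  SrO: 6.022% × 999.9 = 60.21 t
  Al2O3: 0.1736% × 999.9 = 1.736 t
Mass-balance tally per oxide from the weights as reported, versus the basis set out (delivered sums recover each target up to rounding of the answer):
  SiO2: 578.6·0.9950 + 209.7·0.6320 = 708.2 t (target 708.2 t)
  B2O3: 139.6·0.5600 = 78.18 t (target 78.17 t)
  K2O: 48.69·0.6812 = 33.17 t (target 33.17 t)
  MgO: 108.0·0.4783 + 209.7·0.3183 = 118.4 t (target 118.4 t)
  SrO: 85.82·0.7016 = 60.21 t (target 60.21 t)
  Al2O3: 578.6·0.003000 = 1.736 t (target 1.736 t)
Auditing the glass mass value: batch total minus LOI = 999.9 t (targets for the oxides total 999.9 t; the stated basis being 999.9 t — differing by rounding only).
Summing the batch: Σ batch = 1170 t; LOI removed, Σ of batch·LOI: 170.5 t; yield: glass divided by total = 85.43%.

Batch per 999.9 t fused product:
  Quartz sand: 578.6 t
  Magnesite: 108.0 t
  Strontianite: 85.82 t
  Mg3Si4O10(OH)2: 209.7 t
  H3BO3: 139.6 t
  Potash: 48.69 t
Total batch = 1170 t; LOI loss = 170.5 t; yield = 85.43%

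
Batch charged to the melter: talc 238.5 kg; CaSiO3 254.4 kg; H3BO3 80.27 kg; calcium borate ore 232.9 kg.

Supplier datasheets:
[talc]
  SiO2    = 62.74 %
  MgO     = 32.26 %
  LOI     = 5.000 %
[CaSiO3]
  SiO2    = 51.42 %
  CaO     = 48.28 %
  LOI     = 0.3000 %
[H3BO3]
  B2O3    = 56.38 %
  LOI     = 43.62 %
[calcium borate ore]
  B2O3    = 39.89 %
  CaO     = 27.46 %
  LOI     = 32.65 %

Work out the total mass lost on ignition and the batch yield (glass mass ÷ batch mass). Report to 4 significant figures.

All internal work maintains full precision at all times. Working values are shown, with 4-significant-figure rounding, alongside each step. Every reported figure is rounded only once — derived quantities, which include four oxide percentages, the totals, the yield, glass mass, ignition loss, are rebuilt at exact precision, as set out in problem or answer, starting from the weights at 682.3 kg of glass.
Per-material ignition loss:
  talc: 238.5 × 0.05000 = 11.93 kg
  CaSiO3: 254.4 × 0.003000 = 0.7632 kg
  H3BO3: 80.27 × 0.4362 = 35.01 kg
  calcium borate ore: 232.9 × 0.3265 = 76.04 kg
Total LOI = 123.7 kg
Glass = batch − LOI = 806.1 − 123.7 = 682.3 kg

LOI loss = 123.7 kg; glass = 682.3 kg; yield = 84.65%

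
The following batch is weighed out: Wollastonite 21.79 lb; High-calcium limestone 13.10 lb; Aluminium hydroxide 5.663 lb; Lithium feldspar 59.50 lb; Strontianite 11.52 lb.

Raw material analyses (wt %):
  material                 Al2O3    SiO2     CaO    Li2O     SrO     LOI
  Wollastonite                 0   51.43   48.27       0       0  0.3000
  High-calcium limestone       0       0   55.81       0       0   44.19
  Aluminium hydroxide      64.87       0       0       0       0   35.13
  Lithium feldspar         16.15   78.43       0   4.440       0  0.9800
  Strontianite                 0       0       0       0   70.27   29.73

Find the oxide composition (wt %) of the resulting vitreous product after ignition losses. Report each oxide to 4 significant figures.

Full float precision is kept from start to finish; in-progress results are displayed, with 4-significant-digit rounding, at each printed step. Each reported result is rounded a single time. All derived quantities (ignition loss, the five compositions, glass mass, yield, the totals) are carried from the batch weights for 99.72 lb of glass in full float precision, exactly as shown in either problem or answer.
What the batch supplies per oxide:
  Al2O3: 5.663·0.6487 + 59.50·0.1615 = 13.28 lb
  SiO2: 21.79·0.5143 + 59.50·0.7843 = 57.87 lb
  CaO: 21.79·0.4827 + 13.10·0.5581 = 17.83 lb
  Li2O: 59.50·0.04440 = 2.642 lb
  SrO: 11.52·0.7027 = 8.095 lb
LOI: 21.79·0.003000 + 13.10·0.4419 + 5.663·0.3513 + 59.50·0.009800 + 11.52·0.2973 = 11.85 lb
Resulting glass, batch − LOI: 111.6 − 11.85 = 99.72 lb (the oxide masses sum to this)
wt %: oxide over glass, times 100

Glass mass = 99.72 lb (batch 111.6 − LOI 11.85).
Composition: Al2O3 13.32%, SiO2 58.03%, CaO 17.88%, Li2O 2.649%, SrO 8.118%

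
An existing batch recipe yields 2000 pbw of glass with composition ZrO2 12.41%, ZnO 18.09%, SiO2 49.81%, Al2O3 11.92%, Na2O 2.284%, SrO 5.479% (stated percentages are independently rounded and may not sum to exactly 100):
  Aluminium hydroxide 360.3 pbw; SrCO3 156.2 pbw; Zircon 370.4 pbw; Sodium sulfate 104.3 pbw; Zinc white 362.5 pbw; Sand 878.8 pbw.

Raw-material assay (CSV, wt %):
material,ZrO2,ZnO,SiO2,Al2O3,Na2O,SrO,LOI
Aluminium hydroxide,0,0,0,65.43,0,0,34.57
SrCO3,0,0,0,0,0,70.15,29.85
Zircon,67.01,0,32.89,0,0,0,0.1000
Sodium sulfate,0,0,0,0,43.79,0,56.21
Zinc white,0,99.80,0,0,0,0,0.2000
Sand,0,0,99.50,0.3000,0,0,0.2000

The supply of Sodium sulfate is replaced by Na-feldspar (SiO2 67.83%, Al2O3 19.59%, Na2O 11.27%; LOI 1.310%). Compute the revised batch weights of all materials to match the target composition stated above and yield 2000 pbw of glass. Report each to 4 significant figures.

Revised batch per 2000 pbw glass:
  Aluminium hydroxide: 240.2 pbw
  SrCO3: 156.2 pbw
  Zircon: 370.4 pbw
  Na-feldspar: 405.3 pbw
  Zinc white: 362.5 pbw
  Sand: 602.5 pbw
Total batch = 2137 pbw; LOI loss = 137.3 pbw

All arithmetic carries full precision throughout; working values appear rounded to 4 significant figures when written out; every reported value sees exactly one rounding; all derived quantities (the totals, glass mass, LOI, the yield, six oxide percentages) are carried using the weight values on 2000 pbw of glass at exact precision, as quoted within the question or the answer.
Target masses of each oxide per 2000 pbw glass:
  ZrO2: 12.41% × 2000 = 248.2 pbw
  ZnO: 18.09% × 2000 = 361.8 pbw
  SiO2: 49.81% × 2000 = 996.2 pbw
  Al2O3: 11.92% × 2000 = 238.4 pbw
  Na2O: 2.284% × 2000 = 45.68 pbw
  SrO: 5.479% × 2000 = 109.6 pbw
A balance pass over the oxides, on the weights just shown, relative to the basis at hand (oxide sums agree with the targets net of answer rounding effects):
  ZrO2: 370.4·0.6701 = 248.2 pbw (target 248.2 pbw)
  ZnO: 362.5·0.9980 = 361.8 pbw (target 361.8 pbw)
  SiO2: 370.4·0.3289 + 405.3·0.6783 + 602.5·0.9950 = 996.2 pbw (target 996.2 pbw)
  Al2O3: 240.2·0.6543 + 405.3·0.1959 + 602.5·0.003000 = 238.4 pbw (target 238.4 pbw)
  Na2O: 405.3·0.1127 = 45.68 pbw (target 45.68 pbw)
  SrO: 156.2·0.7015 = 109.6 pbw (target 109.6 pbw)
Glass-mass sanity pass: net batch after ignition = 2000 pbw (summing oxide targets gives 2000 pbw; stated basis 2000 pbw — gaps are rounding artifacts).
Batch grand total — Σ batch = 2137 pbw; LOI removed, Σ of batch·LOI: 137.3 pbw; yield = glass ÷ total batch = 93.58%.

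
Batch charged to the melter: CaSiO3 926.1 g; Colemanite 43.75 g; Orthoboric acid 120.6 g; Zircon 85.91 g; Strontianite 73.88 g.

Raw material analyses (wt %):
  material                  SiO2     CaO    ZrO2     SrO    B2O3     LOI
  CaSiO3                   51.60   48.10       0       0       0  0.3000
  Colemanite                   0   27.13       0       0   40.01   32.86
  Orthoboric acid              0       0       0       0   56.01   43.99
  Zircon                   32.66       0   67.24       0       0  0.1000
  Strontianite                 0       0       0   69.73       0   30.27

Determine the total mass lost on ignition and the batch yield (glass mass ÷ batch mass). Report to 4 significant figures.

All arithmetic runs at full precision at each step. Values along the way are printed, rounded to 4 significant figures, alongside each step. Exactly one rounding goes into every reported number; the derived quantities (five oxide percentages, LOI, totals, yield, net glass mass) are carried starting from the weights per 1158 g of glass in full float precision, as they appear in the problem or answer text.
Material-by-material LOI:
  CaSiO3: 926.1 × 0.003000 = 2.778 g
  Colemanite: 43.75 × 0.3286 = 14.38 g
  Orthoboric acid: 120.6 × 0.4399 = 53.05 g
  Zircon: 85.91 × 0.001000 = 0.08591 g
  Strontianite: 73.88 × 0.3027 = 22.36 g
Total LOI = 92.66 g
Glass = batch − LOI = 1250 − 92.66 = 1158 g

LOI loss = 92.66 g; glass = 1158 g; yield = 92.59%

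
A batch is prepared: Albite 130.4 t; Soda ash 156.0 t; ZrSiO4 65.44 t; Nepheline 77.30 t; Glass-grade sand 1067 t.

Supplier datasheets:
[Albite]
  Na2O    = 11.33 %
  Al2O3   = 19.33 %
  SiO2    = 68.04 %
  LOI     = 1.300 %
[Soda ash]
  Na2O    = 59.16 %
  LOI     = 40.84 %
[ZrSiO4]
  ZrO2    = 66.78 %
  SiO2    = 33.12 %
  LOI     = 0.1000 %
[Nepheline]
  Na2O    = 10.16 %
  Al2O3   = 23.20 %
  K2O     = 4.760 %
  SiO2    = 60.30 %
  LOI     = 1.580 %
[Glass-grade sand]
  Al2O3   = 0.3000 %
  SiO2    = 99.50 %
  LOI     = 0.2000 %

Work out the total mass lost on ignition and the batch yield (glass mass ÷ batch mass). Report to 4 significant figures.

LOI loss = 68.83 t; glass = 1427 t; yield = 95.40%

Working values are shown rounded to four significant digits in the printout; the whole derivation runs at full precision from start to finish. Every reported value receives exactly one rounding; the derived quantities (net glass mass, totals, LOI, the yield, the five compositions) are carried from the weighed amounts at 1427 t of glass at exact precision as written in problem or answer.
LOI of each material in turn:
  Albite: 130.4 × 0.01300 = 1.695 t
  Soda ash: 156.0 × 0.4084 = 63.71 t
  ZrSiO4: 65.44 × 0.001000 = 0.06544 t
  Nepheline: 77.30 × 0.01580 = 1.221 t
  Glass-grade sand: 1067 × 0.002000 = 2.134 t
Total LOI = 68.83 t
Glass = batch − LOI = 1496 − 68.83 = 1427 t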